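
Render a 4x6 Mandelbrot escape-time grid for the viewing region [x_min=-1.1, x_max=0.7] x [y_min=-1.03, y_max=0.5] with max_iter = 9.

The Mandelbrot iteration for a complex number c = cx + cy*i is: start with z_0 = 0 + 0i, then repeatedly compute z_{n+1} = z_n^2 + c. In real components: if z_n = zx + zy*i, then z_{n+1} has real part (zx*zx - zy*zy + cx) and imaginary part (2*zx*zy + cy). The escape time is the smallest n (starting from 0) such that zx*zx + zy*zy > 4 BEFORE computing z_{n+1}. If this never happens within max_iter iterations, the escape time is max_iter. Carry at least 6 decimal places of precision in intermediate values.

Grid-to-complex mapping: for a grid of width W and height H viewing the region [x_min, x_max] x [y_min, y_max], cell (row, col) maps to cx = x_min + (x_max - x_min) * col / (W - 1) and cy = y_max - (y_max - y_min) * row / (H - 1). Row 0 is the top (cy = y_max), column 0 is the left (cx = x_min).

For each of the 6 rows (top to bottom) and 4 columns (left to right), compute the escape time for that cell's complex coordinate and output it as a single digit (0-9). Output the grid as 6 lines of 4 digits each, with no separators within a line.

(row=0, col=0): c = -1.1000 + 0.5000i → escape time 5
(row=0, col=1): c = -0.5000 + 0.5000i → escape time 9
(row=0, col=2): c = 0.1000 + 0.5000i → escape time 9
(row=0, col=3): c = 0.7000 + 0.5000i → escape time 3
(row=1, col=0): c = -1.1000 + 0.1940i → escape time 9
(row=1, col=1): c = -0.5000 + 0.1940i → escape time 9
(row=1, col=2): c = 0.1000 + 0.1940i → escape time 9
(row=1, col=3): c = 0.7000 + 0.1940i → escape time 3
(row=2, col=0): c = -1.1000 + -0.1120i → escape time 9
(row=2, col=1): c = -0.5000 + -0.1120i → escape time 9
(row=2, col=2): c = 0.1000 + -0.1120i → escape time 9
(row=2, col=3): c = 0.7000 + -0.1120i → escape time 3
(row=3, col=0): c = -1.1000 + -0.4180i → escape time 6
(row=3, col=1): c = -0.5000 + -0.4180i → escape time 9
(row=3, col=2): c = 0.1000 + -0.4180i → escape time 9
(row=3, col=3): c = 0.7000 + -0.4180i → escape time 3
(row=4, col=0): c = -1.1000 + -0.7240i → escape time 3
(row=4, col=1): c = -0.5000 + -0.7240i → escape time 7
(row=4, col=2): c = 0.1000 + -0.7240i → escape time 8
(row=4, col=3): c = 0.7000 + -0.7240i → escape time 3
(row=5, col=0): c = -1.1000 + -1.0300i → escape time 3
(row=5, col=1): c = -0.5000 + -1.0300i → escape time 4
(row=5, col=2): c = 0.1000 + -1.0300i → escape time 4
(row=5, col=3): c = 0.7000 + -1.0300i → escape time 2

Answer: 5993
9993
9993
6993
3783
3442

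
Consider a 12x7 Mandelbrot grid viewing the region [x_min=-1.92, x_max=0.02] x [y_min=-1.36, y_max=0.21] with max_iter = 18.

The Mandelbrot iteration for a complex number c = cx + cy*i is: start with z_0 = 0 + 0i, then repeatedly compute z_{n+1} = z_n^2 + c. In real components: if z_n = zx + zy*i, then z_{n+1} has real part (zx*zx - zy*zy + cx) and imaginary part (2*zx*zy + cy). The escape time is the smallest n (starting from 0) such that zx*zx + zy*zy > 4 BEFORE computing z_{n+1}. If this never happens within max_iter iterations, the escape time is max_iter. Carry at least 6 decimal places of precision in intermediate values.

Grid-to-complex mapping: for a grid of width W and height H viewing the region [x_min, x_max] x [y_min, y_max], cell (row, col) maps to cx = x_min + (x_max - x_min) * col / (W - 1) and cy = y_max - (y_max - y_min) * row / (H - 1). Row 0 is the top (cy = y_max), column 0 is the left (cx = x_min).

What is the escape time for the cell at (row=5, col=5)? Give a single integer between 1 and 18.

z_0 = 0 + 0i, c = -1.0382 + -1.0983i
Iter 1: z = -1.0382 + -1.0983i, |z|^2 = 2.2842
Iter 2: z = -1.1667 + 1.1822i, |z|^2 = 2.7588
Iter 3: z = -1.0746 + -3.8569i, |z|^2 = 16.0304
Escaped at iteration 3

Answer: 3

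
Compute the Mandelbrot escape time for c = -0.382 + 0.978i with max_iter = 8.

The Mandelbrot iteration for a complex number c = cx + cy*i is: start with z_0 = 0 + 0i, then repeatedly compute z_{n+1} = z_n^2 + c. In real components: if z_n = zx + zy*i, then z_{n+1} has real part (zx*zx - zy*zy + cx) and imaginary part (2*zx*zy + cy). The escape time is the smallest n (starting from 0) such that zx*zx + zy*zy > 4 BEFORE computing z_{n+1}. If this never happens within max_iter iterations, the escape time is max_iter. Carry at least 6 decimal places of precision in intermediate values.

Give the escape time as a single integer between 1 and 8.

z_0 = 0 + 0i, c = -0.3820 + 0.9780i
Iter 1: z = -0.3820 + 0.9780i, |z|^2 = 1.1024
Iter 2: z = -1.1926 + 0.2308i, |z|^2 = 1.4755
Iter 3: z = 0.9869 + 0.4275i, |z|^2 = 1.1568
Iter 4: z = 0.4093 + 1.8218i, |z|^2 = 3.4865
Iter 5: z = -3.5335 + 2.4692i, |z|^2 = 18.5827
Escaped at iteration 5

Answer: 5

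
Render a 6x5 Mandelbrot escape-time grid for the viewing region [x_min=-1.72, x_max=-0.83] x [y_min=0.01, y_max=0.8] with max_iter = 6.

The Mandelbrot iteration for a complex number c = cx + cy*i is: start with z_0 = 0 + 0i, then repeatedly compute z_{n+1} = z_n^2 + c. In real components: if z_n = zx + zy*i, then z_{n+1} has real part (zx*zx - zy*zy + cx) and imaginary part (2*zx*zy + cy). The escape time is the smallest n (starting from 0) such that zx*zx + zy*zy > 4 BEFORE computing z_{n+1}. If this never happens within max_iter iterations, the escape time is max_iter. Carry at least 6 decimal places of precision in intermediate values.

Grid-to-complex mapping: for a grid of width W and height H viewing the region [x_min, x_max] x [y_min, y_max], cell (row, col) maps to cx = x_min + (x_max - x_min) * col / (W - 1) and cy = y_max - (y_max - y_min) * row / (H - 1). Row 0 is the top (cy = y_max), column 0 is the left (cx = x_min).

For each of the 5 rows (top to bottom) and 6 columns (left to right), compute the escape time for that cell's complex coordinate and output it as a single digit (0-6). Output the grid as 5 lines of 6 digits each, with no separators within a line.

(row=0, col=0): c = -1.7200 + 0.8000i → escape time 2
(row=0, col=1): c = -1.5420 + 0.8000i → escape time 3
(row=0, col=2): c = -1.3640 + 0.8000i → escape time 3
(row=0, col=3): c = -1.1860 + 0.8000i → escape time 3
(row=0, col=4): c = -1.0080 + 0.8000i → escape time 3
(row=0, col=5): c = -0.8300 + 0.8000i → escape time 4
(row=1, col=0): c = -1.7200 + 0.6025i → escape time 3
(row=1, col=1): c = -1.5420 + 0.6025i → escape time 3
(row=1, col=2): c = -1.3640 + 0.6025i → escape time 3
(row=1, col=3): c = -1.1860 + 0.6025i → escape time 3
(row=1, col=4): c = -1.0080 + 0.6025i → escape time 4
(row=1, col=5): c = -0.8300 + 0.6025i → escape time 5
(row=2, col=0): c = -1.7200 + 0.4050i → escape time 3
(row=2, col=1): c = -1.5420 + 0.4050i → escape time 4
(row=2, col=2): c = -1.3640 + 0.4050i → escape time 5
(row=2, col=3): c = -1.1860 + 0.4050i → escape time 6
(row=2, col=4): c = -1.0080 + 0.4050i → escape time 6
(row=2, col=5): c = -0.8300 + 0.4050i → escape time 6
(row=3, col=0): c = -1.7200 + 0.2075i → escape time 4
(row=3, col=1): c = -1.5420 + 0.2075i → escape time 5
(row=3, col=2): c = -1.3640 + 0.2075i → escape time 6
(row=3, col=3): c = -1.1860 + 0.2075i → escape time 6
(row=3, col=4): c = -1.0080 + 0.2075i → escape time 6
(row=3, col=5): c = -0.8300 + 0.2075i → escape time 6
(row=4, col=0): c = -1.7200 + 0.0100i → escape time 6
(row=4, col=1): c = -1.5420 + 0.0100i → escape time 6
(row=4, col=2): c = -1.3640 + 0.0100i → escape time 6
(row=4, col=3): c = -1.1860 + 0.0100i → escape time 6
(row=4, col=4): c = -1.0080 + 0.0100i → escape time 6
(row=4, col=5): c = -0.8300 + 0.0100i → escape time 6

Answer: 233334
333345
345666
456666
666666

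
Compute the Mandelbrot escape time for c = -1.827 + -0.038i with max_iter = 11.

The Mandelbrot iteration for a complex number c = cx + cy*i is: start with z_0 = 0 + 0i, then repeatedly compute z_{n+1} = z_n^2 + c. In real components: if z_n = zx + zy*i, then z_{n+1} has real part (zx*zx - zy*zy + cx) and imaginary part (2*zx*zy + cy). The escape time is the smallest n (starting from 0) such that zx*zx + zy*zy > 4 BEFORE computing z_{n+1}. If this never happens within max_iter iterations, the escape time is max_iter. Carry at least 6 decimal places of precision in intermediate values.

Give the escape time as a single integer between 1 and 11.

z_0 = 0 + 0i, c = -1.8270 + -0.0380i
Iter 1: z = -1.8270 + -0.0380i, |z|^2 = 3.3394
Iter 2: z = 1.5095 + 0.1009i, |z|^2 = 2.2887
Iter 3: z = 0.4414 + 0.2665i, |z|^2 = 0.2658
Iter 4: z = -1.7032 + 0.1972i, |z|^2 = 2.9398
Iter 5: z = 1.0350 + -0.7098i, |z|^2 = 1.5750
Iter 6: z = -1.2597 + -1.5073i, |z|^2 = 3.8588
Iter 7: z = -2.5122 + 3.7594i, |z|^2 = 20.4444
Escaped at iteration 7

Answer: 7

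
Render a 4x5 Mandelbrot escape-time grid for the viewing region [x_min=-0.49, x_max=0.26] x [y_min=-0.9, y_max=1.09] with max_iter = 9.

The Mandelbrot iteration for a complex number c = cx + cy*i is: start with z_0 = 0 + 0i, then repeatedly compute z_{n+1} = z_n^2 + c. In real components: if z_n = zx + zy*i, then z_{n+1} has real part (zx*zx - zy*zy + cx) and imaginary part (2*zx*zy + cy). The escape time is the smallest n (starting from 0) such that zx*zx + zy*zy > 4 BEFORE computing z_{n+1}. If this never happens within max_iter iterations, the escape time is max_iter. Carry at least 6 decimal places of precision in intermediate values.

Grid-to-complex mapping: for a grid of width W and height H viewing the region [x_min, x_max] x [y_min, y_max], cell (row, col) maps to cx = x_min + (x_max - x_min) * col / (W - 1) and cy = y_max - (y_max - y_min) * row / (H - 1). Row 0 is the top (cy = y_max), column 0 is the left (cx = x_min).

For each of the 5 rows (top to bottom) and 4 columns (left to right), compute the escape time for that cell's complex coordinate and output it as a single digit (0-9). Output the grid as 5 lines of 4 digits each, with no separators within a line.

(row=0, col=0): c = -0.4900 + 1.0900i → escape time 4
(row=0, col=1): c = -0.2400 + 1.0900i → escape time 6
(row=0, col=2): c = 0.0100 + 1.0900i → escape time 4
(row=0, col=3): c = 0.2600 + 1.0900i → escape time 3
(row=1, col=0): c = -0.4900 + 0.5925i → escape time 9
(row=1, col=1): c = -0.2400 + 0.5925i → escape time 9
(row=1, col=2): c = 0.0100 + 0.5925i → escape time 9
(row=1, col=3): c = 0.2600 + 0.5925i → escape time 9
(row=2, col=0): c = -0.4900 + 0.0950i → escape time 9
(row=2, col=1): c = -0.2400 + 0.0950i → escape time 9
(row=2, col=2): c = 0.0100 + 0.0950i → escape time 9
(row=2, col=3): c = 0.2600 + 0.0950i → escape time 9
(row=3, col=0): c = -0.4900 + -0.4025i → escape time 9
(row=3, col=1): c = -0.2400 + -0.4025i → escape time 9
(row=3, col=2): c = 0.0100 + -0.4025i → escape time 9
(row=3, col=3): c = 0.2600 + -0.4025i → escape time 9
(row=4, col=0): c = -0.4900 + -0.9000i → escape time 4
(row=4, col=1): c = -0.2400 + -0.9000i → escape time 8
(row=4, col=2): c = 0.0100 + -0.9000i → escape time 7
(row=4, col=3): c = 0.2600 + -0.9000i → escape time 4

Answer: 4643
9999
9999
9999
4874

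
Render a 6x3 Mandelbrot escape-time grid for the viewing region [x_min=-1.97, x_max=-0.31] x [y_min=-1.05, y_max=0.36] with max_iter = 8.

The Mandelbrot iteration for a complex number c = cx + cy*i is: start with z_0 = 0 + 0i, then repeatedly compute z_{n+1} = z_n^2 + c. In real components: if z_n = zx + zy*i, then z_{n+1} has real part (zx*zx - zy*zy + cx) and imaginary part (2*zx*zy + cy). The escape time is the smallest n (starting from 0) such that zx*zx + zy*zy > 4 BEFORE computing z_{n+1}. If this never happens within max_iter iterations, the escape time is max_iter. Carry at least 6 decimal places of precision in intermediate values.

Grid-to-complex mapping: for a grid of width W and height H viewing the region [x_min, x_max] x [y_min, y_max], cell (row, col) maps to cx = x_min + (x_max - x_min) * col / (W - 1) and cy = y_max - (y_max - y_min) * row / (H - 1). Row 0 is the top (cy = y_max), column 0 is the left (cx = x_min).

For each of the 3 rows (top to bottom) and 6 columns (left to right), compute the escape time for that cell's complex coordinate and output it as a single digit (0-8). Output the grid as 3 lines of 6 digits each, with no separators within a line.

Answer: 146888
247888
123335

Derivation:
(row=0, col=0): c = -1.9700 + 0.3600i → escape time 1
(row=0, col=1): c = -1.6380 + 0.3600i → escape time 4
(row=0, col=2): c = -1.3060 + 0.3600i → escape time 6
(row=0, col=3): c = -0.9740 + 0.3600i → escape time 8
(row=0, col=4): c = -0.6420 + 0.3600i → escape time 8
(row=0, col=5): c = -0.3100 + 0.3600i → escape time 8
(row=1, col=0): c = -1.9700 + -0.3450i → escape time 2
(row=1, col=1): c = -1.6380 + -0.3450i → escape time 4
(row=1, col=2): c = -1.3060 + -0.3450i → escape time 7
(row=1, col=3): c = -0.9740 + -0.3450i → escape time 8
(row=1, col=4): c = -0.6420 + -0.3450i → escape time 8
(row=1, col=5): c = -0.3100 + -0.3450i → escape time 8
(row=2, col=0): c = -1.9700 + -1.0500i → escape time 1
(row=2, col=1): c = -1.6380 + -1.0500i → escape time 2
(row=2, col=2): c = -1.3060 + -1.0500i → escape time 3
(row=2, col=3): c = -0.9740 + -1.0500i → escape time 3
(row=2, col=4): c = -0.6420 + -1.0500i → escape time 3
(row=2, col=5): c = -0.3100 + -1.0500i → escape time 5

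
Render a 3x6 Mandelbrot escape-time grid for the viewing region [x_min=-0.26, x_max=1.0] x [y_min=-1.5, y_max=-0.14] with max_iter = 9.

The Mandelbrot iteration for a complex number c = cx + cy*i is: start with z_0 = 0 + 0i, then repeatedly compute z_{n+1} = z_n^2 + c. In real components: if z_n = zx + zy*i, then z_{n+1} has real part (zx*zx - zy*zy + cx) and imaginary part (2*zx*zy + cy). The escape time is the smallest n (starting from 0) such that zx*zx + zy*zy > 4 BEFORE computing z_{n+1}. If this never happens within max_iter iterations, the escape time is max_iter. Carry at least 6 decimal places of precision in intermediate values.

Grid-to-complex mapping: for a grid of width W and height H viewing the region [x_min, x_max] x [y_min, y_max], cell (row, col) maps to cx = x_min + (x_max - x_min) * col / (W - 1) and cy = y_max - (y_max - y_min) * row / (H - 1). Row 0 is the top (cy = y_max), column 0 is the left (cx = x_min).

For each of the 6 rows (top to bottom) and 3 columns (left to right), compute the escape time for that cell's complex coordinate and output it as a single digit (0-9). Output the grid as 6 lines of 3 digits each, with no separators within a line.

Answer: 992
992
992
632
322
222

Derivation:
(row=0, col=0): c = -0.2600 + -0.1400i → escape time 9
(row=0, col=1): c = 0.3700 + -0.1400i → escape time 9
(row=0, col=2): c = 1.0000 + -0.1400i → escape time 2
(row=1, col=0): c = -0.2600 + -0.4120i → escape time 9
(row=1, col=1): c = 0.3700 + -0.4120i → escape time 9
(row=1, col=2): c = 1.0000 + -0.4120i → escape time 2
(row=2, col=0): c = -0.2600 + -0.6840i → escape time 9
(row=2, col=1): c = 0.3700 + -0.6840i → escape time 9
(row=2, col=2): c = 1.0000 + -0.6840i → escape time 2
(row=3, col=0): c = -0.2600 + -0.9560i → escape time 6
(row=3, col=1): c = 0.3700 + -0.9560i → escape time 3
(row=3, col=2): c = 1.0000 + -0.9560i → escape time 2
(row=4, col=0): c = -0.2600 + -1.2280i → escape time 3
(row=4, col=1): c = 0.3700 + -1.2280i → escape time 2
(row=4, col=2): c = 1.0000 + -1.2280i → escape time 2
(row=5, col=0): c = -0.2600 + -1.5000i → escape time 2
(row=5, col=1): c = 0.3700 + -1.5000i → escape time 2
(row=5, col=2): c = 1.0000 + -1.5000i → escape time 2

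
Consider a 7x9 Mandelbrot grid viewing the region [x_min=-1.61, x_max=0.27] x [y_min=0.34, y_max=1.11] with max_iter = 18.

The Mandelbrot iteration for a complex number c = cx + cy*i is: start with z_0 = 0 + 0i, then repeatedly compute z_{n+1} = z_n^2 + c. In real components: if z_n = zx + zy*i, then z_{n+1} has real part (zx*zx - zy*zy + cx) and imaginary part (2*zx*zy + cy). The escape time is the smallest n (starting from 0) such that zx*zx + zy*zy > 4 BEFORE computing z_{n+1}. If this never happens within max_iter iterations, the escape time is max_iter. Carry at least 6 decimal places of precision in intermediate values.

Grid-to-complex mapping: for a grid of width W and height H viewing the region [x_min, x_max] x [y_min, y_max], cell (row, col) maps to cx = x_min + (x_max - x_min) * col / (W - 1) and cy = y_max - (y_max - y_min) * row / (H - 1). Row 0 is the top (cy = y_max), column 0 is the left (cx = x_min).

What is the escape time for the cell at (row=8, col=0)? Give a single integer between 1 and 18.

Answer: 4

Derivation:
z_0 = 0 + 0i, c = -1.6100 + 0.3400i
Iter 1: z = -1.6100 + 0.3400i, |z|^2 = 2.7077
Iter 2: z = 0.8665 + -0.7548i, |z|^2 = 1.3205
Iter 3: z = -1.4289 + -0.9681i, |z|^2 = 2.9789
Iter 4: z = -0.5054 + 3.1065i, |z|^2 = 9.9061
Escaped at iteration 4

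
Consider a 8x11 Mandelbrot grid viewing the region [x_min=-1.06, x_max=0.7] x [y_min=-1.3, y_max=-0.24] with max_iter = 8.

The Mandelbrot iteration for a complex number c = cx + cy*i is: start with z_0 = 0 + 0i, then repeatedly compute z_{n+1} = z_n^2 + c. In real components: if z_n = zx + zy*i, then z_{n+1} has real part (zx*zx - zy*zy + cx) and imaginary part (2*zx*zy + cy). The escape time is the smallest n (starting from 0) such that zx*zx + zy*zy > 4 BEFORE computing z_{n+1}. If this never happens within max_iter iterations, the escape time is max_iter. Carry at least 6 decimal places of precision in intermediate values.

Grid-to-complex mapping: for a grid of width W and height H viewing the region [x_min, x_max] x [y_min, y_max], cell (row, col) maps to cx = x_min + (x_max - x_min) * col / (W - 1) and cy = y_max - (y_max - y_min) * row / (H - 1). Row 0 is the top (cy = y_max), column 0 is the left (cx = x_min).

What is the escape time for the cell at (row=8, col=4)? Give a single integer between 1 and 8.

Answer: 5

Derivation:
z_0 = 0 + 0i, c = -0.0543 + -1.0880i
Iter 1: z = -0.0543 + -1.0880i, |z|^2 = 1.1867
Iter 2: z = -1.2351 + -0.9699i, |z|^2 = 2.4661
Iter 3: z = 0.5305 + 1.3078i, |z|^2 = 1.9916
Iter 4: z = -1.4831 + 0.2995i, |z|^2 = 2.2892
Iter 5: z = 2.0555 + -1.9763i, |z|^2 = 8.1312
Escaped at iteration 5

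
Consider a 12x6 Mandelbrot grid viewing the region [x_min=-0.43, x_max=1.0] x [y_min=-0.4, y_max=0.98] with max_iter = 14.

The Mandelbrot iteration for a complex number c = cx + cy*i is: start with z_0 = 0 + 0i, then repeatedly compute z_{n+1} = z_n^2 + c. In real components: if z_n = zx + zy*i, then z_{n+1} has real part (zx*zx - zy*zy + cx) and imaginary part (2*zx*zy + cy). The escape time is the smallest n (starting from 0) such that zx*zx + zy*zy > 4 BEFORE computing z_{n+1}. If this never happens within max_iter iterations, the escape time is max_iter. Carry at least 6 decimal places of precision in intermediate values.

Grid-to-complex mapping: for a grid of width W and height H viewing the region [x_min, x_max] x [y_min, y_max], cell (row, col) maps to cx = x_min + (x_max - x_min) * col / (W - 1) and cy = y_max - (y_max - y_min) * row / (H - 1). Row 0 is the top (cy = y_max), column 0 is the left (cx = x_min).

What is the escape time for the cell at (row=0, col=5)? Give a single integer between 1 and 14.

z_0 = 0 + 0i, c = 0.2200 + 0.9800i
Iter 1: z = 0.2200 + 0.9800i, |z|^2 = 1.0088
Iter 2: z = -0.6920 + 1.4112i, |z|^2 = 2.4703
Iter 3: z = -1.2926 + -0.9731i, |z|^2 = 2.6178
Iter 4: z = 0.9439 + 3.4957i, |z|^2 = 13.1110
Escaped at iteration 4

Answer: 4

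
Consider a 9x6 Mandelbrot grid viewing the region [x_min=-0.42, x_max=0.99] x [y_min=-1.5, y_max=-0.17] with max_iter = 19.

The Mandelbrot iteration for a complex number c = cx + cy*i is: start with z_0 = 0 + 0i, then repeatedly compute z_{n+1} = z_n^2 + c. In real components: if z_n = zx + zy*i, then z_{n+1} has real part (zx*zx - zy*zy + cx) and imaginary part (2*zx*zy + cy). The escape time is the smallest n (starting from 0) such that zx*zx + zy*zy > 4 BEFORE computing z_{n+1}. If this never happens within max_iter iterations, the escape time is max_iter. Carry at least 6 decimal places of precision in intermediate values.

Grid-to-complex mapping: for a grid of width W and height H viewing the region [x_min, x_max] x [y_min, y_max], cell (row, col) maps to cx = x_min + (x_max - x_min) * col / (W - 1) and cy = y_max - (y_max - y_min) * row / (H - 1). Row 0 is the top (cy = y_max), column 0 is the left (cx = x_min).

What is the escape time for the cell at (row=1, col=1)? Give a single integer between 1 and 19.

Answer: 19

Derivation:
z_0 = 0 + 0i, c = -0.2437 + -0.4360i
Iter 1: z = -0.2437 + -0.4360i, |z|^2 = 0.2495
Iter 2: z = -0.3744 + -0.2235i, |z|^2 = 0.1901
Iter 3: z = -0.1535 + -0.2687i, |z|^2 = 0.0957
Iter 4: z = -0.2924 + -0.3535i, |z|^2 = 0.2105
Iter 5: z = -0.2833 + -0.2293i, |z|^2 = 0.1328
Iter 6: z = -0.2161 + -0.3061i, |z|^2 = 0.1404
Iter 7: z = -0.2908 + -0.3037i, |z|^2 = 0.1768
Iter 8: z = -0.2514 + -0.2594i, |z|^2 = 0.1305
Iter 9: z = -0.2478 + -0.3056i, |z|^2 = 0.1548
Iter 10: z = -0.2757 + -0.2846i, |z|^2 = 0.1570
Iter 11: z = -0.2487 + -0.2791i, |z|^2 = 0.1397
Iter 12: z = -0.2598 + -0.2972i, |z|^2 = 0.1558
Iter 13: z = -0.2646 + -0.2816i, |z|^2 = 0.1493
Iter 14: z = -0.2530 + -0.2870i, |z|^2 = 0.1464
Iter 15: z = -0.2621 + -0.2908i, |z|^2 = 0.1532
Iter 16: z = -0.2596 + -0.2836i, |z|^2 = 0.1478
Iter 17: z = -0.2568 + -0.2888i, |z|^2 = 0.1493
Iter 18: z = -0.2612 + -0.2877i, |z|^2 = 0.1510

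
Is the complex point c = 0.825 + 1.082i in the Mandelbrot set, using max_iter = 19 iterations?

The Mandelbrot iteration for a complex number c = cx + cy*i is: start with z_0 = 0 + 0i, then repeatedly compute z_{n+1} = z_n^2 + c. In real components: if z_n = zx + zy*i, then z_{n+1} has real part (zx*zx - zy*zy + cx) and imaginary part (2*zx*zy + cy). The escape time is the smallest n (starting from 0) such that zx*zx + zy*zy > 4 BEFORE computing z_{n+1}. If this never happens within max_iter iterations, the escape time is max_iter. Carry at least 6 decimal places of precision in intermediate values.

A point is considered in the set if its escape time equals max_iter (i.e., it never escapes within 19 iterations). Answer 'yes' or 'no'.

z_0 = 0 + 0i, c = 0.8250 + 1.0820i
Iter 1: z = 0.8250 + 1.0820i, |z|^2 = 1.8513
Iter 2: z = 0.3349 + 2.8673i, |z|^2 = 8.3336
Escaped at iteration 2

Answer: no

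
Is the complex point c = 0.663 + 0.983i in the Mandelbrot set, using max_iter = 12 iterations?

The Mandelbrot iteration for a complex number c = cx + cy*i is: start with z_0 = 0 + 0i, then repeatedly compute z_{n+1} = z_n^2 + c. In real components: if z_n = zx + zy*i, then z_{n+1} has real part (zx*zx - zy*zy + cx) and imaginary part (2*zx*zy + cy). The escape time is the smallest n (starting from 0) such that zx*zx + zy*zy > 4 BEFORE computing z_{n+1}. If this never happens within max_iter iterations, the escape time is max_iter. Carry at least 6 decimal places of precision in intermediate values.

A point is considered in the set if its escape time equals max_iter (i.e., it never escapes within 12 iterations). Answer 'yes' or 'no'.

z_0 = 0 + 0i, c = 0.6630 + 0.9830i
Iter 1: z = 0.6630 + 0.9830i, |z|^2 = 1.4059
Iter 2: z = 0.1363 + 2.2865i, |z|^2 = 5.2465
Escaped at iteration 2

Answer: no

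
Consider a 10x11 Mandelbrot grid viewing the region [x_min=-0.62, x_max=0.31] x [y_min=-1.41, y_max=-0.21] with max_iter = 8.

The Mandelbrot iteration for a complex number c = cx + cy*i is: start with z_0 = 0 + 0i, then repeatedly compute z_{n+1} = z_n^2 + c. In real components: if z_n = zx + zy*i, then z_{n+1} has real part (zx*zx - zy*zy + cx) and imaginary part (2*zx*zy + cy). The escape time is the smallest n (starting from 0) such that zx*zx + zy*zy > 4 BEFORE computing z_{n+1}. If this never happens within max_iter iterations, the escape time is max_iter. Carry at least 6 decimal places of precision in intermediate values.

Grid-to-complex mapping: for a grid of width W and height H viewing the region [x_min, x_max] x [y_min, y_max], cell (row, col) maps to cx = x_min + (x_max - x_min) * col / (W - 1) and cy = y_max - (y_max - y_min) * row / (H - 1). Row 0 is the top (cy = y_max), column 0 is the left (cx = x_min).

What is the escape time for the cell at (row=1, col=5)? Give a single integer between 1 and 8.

Answer: 8

Derivation:
z_0 = 0 + 0i, c = -0.1033 + -0.3300i
Iter 1: z = -0.1033 + -0.3300i, |z|^2 = 0.1196
Iter 2: z = -0.2016 + -0.2618i, |z|^2 = 0.1092
Iter 3: z = -0.1312 + -0.2245i, |z|^2 = 0.0676
Iter 4: z = -0.1365 + -0.2711i, |z|^2 = 0.0921
Iter 5: z = -0.1582 + -0.2560i, |z|^2 = 0.0906
Iter 6: z = -0.1438 + -0.2490i, |z|^2 = 0.0827
Iter 7: z = -0.1446 + -0.2584i, |z|^2 = 0.0877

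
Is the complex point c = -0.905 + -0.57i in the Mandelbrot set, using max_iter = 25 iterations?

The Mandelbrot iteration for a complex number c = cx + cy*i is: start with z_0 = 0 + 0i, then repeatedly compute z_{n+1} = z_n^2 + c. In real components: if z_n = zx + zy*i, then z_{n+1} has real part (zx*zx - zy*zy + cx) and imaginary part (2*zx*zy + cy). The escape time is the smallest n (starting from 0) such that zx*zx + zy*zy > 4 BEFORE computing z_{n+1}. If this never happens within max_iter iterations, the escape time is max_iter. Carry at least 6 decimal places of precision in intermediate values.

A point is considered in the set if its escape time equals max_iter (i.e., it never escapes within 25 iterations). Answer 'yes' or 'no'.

z_0 = 0 + 0i, c = -0.9050 + -0.5700i
Iter 1: z = -0.9050 + -0.5700i, |z|^2 = 1.1439
Iter 2: z = -0.4109 + 0.4617i, |z|^2 = 0.3820
Iter 3: z = -0.9493 + -0.9494i, |z|^2 = 1.8026
Iter 4: z = -0.9051 + 1.2326i, |z|^2 = 2.3386
Iter 5: z = -1.6052 + -2.8013i, |z|^2 = 10.4238
Escaped at iteration 5

Answer: no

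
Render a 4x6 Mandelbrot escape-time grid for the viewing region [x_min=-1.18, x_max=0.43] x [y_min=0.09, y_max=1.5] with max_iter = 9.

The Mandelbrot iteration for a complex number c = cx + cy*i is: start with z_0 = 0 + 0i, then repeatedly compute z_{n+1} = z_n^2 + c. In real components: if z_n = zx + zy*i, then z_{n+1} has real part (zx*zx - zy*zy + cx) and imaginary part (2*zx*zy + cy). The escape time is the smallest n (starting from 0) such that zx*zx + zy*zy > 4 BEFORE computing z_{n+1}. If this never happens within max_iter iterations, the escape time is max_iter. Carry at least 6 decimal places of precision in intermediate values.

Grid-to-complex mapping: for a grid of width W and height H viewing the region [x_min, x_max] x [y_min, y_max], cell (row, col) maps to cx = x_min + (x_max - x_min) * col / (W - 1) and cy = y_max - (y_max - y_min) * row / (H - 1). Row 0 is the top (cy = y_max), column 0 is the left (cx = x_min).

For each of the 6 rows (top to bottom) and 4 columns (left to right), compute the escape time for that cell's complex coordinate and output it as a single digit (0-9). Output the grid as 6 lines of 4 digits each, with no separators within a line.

(row=0, col=0): c = -1.1800 + 1.5000i → escape time 2
(row=0, col=1): c = -0.6433 + 1.5000i → escape time 2
(row=0, col=2): c = -0.1067 + 1.5000i → escape time 2
(row=0, col=3): c = 0.4300 + 1.5000i → escape time 2
(row=1, col=0): c = -1.1800 + 1.2180i → escape time 2
(row=1, col=1): c = -0.6433 + 1.2180i → escape time 3
(row=1, col=2): c = -0.1067 + 1.2180i → escape time 3
(row=1, col=3): c = 0.4300 + 1.2180i → escape time 2
(row=2, col=0): c = -1.1800 + 0.9360i → escape time 3
(row=2, col=1): c = -0.6433 + 0.9360i → escape time 4
(row=2, col=2): c = -0.1067 + 0.9360i → escape time 9
(row=2, col=3): c = 0.4300 + 0.9360i → escape time 3
(row=3, col=0): c = -1.1800 + 0.6540i → escape time 3
(row=3, col=1): c = -0.6433 + 0.6540i → escape time 7
(row=3, col=2): c = -0.1067 + 0.6540i → escape time 9
(row=3, col=3): c = 0.4300 + 0.6540i → escape time 5
(row=4, col=0): c = -1.1800 + 0.3720i → escape time 8
(row=4, col=1): c = -0.6433 + 0.3720i → escape time 9
(row=4, col=2): c = -0.1067 + 0.3720i → escape time 9
(row=4, col=3): c = 0.4300 + 0.3720i → escape time 9
(row=5, col=0): c = -1.1800 + 0.0900i → escape time 9
(row=5, col=1): c = -0.6433 + 0.0900i → escape time 9
(row=5, col=2): c = -0.1067 + 0.0900i → escape time 9
(row=5, col=3): c = 0.4300 + 0.0900i → escape time 6

Answer: 2222
2332
3493
3795
8999
9996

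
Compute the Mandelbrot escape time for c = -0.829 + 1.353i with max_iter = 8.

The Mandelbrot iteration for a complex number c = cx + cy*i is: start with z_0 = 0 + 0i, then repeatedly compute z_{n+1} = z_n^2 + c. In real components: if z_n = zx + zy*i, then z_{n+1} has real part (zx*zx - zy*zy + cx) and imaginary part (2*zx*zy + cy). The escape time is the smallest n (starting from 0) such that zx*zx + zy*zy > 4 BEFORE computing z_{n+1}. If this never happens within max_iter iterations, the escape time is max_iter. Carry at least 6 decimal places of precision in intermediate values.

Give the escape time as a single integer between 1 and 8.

Answer: 2

Derivation:
z_0 = 0 + 0i, c = -0.8290 + 1.3530i
Iter 1: z = -0.8290 + 1.3530i, |z|^2 = 2.5178
Iter 2: z = -1.9724 + -0.8903i, |z|^2 = 4.6828
Escaped at iteration 2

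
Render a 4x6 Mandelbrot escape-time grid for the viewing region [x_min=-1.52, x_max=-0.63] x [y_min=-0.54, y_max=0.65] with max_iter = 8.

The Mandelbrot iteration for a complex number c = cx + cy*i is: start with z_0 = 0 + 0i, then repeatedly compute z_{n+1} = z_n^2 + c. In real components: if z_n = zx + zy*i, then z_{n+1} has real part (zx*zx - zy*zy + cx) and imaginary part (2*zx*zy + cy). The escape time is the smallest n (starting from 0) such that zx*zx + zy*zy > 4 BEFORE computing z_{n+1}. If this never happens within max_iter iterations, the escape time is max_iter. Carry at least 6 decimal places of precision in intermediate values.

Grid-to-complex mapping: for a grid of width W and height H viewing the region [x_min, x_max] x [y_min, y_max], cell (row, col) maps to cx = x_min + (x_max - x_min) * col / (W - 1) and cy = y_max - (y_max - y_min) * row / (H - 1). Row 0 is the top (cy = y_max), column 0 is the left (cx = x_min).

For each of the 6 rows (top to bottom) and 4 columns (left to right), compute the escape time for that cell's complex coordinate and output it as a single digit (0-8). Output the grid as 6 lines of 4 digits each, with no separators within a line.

(row=0, col=0): c = -1.5200 + 0.6500i → escape time 3
(row=0, col=1): c = -1.2233 + 0.6500i → escape time 3
(row=0, col=2): c = -0.9267 + 0.6500i → escape time 4
(row=0, col=3): c = -0.6300 + 0.6500i → escape time 8
(row=1, col=0): c = -1.5200 + 0.4120i → escape time 4
(row=1, col=1): c = -1.2233 + 0.4120i → escape time 7
(row=1, col=2): c = -0.9267 + 0.4120i → escape time 7
(row=1, col=3): c = -0.6300 + 0.4120i → escape time 8
(row=2, col=0): c = -1.5200 + 0.1740i → escape time 5
(row=2, col=1): c = -1.2233 + 0.1740i → escape time 8
(row=2, col=2): c = -0.9267 + 0.1740i → escape time 8
(row=2, col=3): c = -0.6300 + 0.1740i → escape time 8
(row=3, col=0): c = -1.5200 + -0.0640i → escape time 7
(row=3, col=1): c = -1.2233 + -0.0640i → escape time 8
(row=3, col=2): c = -0.9267 + -0.0640i → escape time 8
(row=3, col=3): c = -0.6300 + -0.0640i → escape time 8
(row=4, col=0): c = -1.5200 + -0.3020i → escape time 5
(row=4, col=1): c = -1.2233 + -0.3020i → escape time 8
(row=4, col=2): c = -0.9267 + -0.3020i → escape time 8
(row=4, col=3): c = -0.6300 + -0.3020i → escape time 8
(row=5, col=0): c = -1.5200 + -0.5400i → escape time 3
(row=5, col=1): c = -1.2233 + -0.5400i → escape time 4
(row=5, col=2): c = -0.9267 + -0.5400i → escape time 5
(row=5, col=3): c = -0.6300 + -0.5400i → escape time 8

Answer: 3348
4778
5888
7888
5888
3458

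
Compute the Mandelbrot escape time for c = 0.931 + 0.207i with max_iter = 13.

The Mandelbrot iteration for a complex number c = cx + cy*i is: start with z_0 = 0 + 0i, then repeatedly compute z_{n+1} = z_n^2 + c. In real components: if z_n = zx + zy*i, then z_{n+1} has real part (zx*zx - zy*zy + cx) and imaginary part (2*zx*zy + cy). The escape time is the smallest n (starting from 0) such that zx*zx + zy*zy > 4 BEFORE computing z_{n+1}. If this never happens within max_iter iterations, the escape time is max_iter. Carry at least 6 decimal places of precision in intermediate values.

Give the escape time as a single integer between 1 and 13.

Answer: 3

Derivation:
z_0 = 0 + 0i, c = 0.9310 + 0.2070i
Iter 1: z = 0.9310 + 0.2070i, |z|^2 = 0.9096
Iter 2: z = 1.7549 + 0.5924i, |z|^2 = 3.4307
Iter 3: z = 3.6597 + 2.2863i, |z|^2 = 18.6210
Escaped at iteration 3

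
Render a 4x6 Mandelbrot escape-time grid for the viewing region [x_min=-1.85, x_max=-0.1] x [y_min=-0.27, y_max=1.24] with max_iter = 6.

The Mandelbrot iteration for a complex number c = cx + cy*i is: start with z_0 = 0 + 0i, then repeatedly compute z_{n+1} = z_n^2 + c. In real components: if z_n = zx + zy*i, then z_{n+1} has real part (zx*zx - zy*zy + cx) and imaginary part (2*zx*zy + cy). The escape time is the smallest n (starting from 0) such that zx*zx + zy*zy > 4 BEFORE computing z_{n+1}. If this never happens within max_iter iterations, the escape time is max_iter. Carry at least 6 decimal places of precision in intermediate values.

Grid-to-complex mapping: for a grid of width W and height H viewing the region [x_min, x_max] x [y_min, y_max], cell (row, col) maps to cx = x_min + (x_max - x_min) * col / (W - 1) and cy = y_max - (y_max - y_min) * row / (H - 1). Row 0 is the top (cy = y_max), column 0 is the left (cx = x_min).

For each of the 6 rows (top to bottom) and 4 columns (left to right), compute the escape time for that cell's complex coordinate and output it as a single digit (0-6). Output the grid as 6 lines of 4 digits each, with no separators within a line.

(row=0, col=0): c = -1.8500 + 1.2400i → escape time 1
(row=0, col=1): c = -1.2667 + 1.2400i → escape time 2
(row=0, col=2): c = -0.6833 + 1.2400i → escape time 3
(row=0, col=3): c = -0.1000 + 1.2400i → escape time 3
(row=1, col=0): c = -1.8500 + 0.9380i → escape time 1
(row=1, col=1): c = -1.2667 + 0.9380i → escape time 3
(row=1, col=2): c = -0.6833 + 0.9380i → escape time 4
(row=1, col=3): c = -0.1000 + 0.9380i → escape time 6
(row=2, col=0): c = -1.8500 + 0.6360i → escape time 2
(row=2, col=1): c = -1.2667 + 0.6360i → escape time 3
(row=2, col=2): c = -0.6833 + 0.6360i → escape time 6
(row=2, col=3): c = -0.1000 + 0.6360i → escape time 6
(row=3, col=0): c = -1.8500 + 0.3340i → escape time 3
(row=3, col=1): c = -1.2667 + 0.3340i → escape time 6
(row=3, col=2): c = -0.6833 + 0.3340i → escape time 6
(row=3, col=3): c = -0.1000 + 0.3340i → escape time 6
(row=4, col=0): c = -1.8500 + 0.0320i → escape time 6
(row=4, col=1): c = -1.2667 + 0.0320i → escape time 6
(row=4, col=2): c = -0.6833 + 0.0320i → escape time 6
(row=4, col=3): c = -0.1000 + 0.0320i → escape time 6
(row=5, col=0): c = -1.8500 + -0.2700i → escape time 4
(row=5, col=1): c = -1.2667 + -0.2700i → escape time 6
(row=5, col=2): c = -0.6833 + -0.2700i → escape time 6
(row=5, col=3): c = -0.1000 + -0.2700i → escape time 6

Answer: 1233
1346
2366
3666
6666
4666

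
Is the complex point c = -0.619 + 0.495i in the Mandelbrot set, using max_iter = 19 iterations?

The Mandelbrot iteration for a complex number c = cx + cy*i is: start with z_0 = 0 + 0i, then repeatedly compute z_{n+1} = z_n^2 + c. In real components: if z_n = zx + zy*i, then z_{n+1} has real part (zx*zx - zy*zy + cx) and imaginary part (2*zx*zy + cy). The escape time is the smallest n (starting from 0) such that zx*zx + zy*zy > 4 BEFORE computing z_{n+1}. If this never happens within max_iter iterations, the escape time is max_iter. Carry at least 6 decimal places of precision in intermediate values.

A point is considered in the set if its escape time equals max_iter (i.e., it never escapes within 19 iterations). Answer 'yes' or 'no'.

z_0 = 0 + 0i, c = -0.6190 + 0.4950i
Iter 1: z = -0.6190 + 0.4950i, |z|^2 = 0.6282
Iter 2: z = -0.4809 + -0.1178i, |z|^2 = 0.2451
Iter 3: z = -0.4016 + 0.6083i, |z|^2 = 0.5314
Iter 4: z = -0.8277 + 0.0064i, |z|^2 = 0.6851
Iter 5: z = 0.0661 + 0.4845i, |z|^2 = 0.2391
Iter 6: z = -0.8494 + 0.5590i, |z|^2 = 1.0339
Iter 7: z = -0.2101 + -0.4546i, |z|^2 = 0.2508
Iter 8: z = -0.7815 + 0.6860i, |z|^2 = 1.0814
Iter 9: z = -0.4788 + -0.5773i, |z|^2 = 0.5625
Iter 10: z = -0.7230 + 1.0478i, |z|^2 = 1.6206
Iter 11: z = -1.1942 + -1.0201i, |z|^2 = 2.4667
Iter 12: z = -0.2334 + 2.9314i, |z|^2 = 8.6476
Escaped at iteration 12

Answer: no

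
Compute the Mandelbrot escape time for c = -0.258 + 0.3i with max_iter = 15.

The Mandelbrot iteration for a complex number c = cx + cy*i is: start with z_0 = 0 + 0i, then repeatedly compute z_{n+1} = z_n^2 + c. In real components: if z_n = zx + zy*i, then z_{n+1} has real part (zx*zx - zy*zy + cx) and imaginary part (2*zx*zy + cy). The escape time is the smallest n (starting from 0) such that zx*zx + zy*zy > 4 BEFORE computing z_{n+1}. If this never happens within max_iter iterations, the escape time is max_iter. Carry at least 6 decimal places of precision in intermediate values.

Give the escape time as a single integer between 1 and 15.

Answer: 15

Derivation:
z_0 = 0 + 0i, c = -0.2580 + 0.3000i
Iter 1: z = -0.2580 + 0.3000i, |z|^2 = 0.1566
Iter 2: z = -0.2814 + 0.1452i, |z|^2 = 0.1003
Iter 3: z = -0.1999 + 0.2183i, |z|^2 = 0.0876
Iter 4: z = -0.2657 + 0.2127i, |z|^2 = 0.1159
Iter 5: z = -0.2327 + 0.1870i, |z|^2 = 0.0891
Iter 6: z = -0.2388 + 0.2130i, |z|^2 = 0.1024
Iter 7: z = -0.2463 + 0.1983i, |z|^2 = 0.1000
Iter 8: z = -0.2366 + 0.2023i, |z|^2 = 0.0969
Iter 9: z = -0.2429 + 0.2043i, |z|^2 = 0.1007
Iter 10: z = -0.2407 + 0.2008i, |z|^2 = 0.0982
Iter 11: z = -0.2404 + 0.2034i, |z|^2 = 0.0991
Iter 12: z = -0.2416 + 0.2022i, |z|^2 = 0.0993
Iter 13: z = -0.2405 + 0.2023i, |z|^2 = 0.0988
Iter 14: z = -0.2411 + 0.2027i, |z|^2 = 0.0992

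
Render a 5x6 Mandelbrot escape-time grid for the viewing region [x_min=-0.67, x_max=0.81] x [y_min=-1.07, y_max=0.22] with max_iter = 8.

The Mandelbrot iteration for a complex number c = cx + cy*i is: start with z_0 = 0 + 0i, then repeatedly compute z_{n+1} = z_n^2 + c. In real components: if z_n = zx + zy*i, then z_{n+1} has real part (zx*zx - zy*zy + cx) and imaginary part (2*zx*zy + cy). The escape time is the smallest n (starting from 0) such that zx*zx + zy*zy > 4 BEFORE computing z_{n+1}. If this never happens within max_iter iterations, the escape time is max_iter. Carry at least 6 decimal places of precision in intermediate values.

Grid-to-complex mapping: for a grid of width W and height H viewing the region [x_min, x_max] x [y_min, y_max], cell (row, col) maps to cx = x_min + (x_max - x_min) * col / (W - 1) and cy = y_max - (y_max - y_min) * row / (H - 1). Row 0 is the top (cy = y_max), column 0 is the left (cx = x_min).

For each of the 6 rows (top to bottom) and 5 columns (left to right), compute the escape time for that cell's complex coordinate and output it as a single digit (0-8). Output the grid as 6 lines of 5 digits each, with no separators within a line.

(row=0, col=0): c = -0.6700 + 0.2200i → escape time 8
(row=0, col=1): c = -0.3000 + 0.2200i → escape time 8
(row=0, col=2): c = 0.0700 + 0.2200i → escape time 8
(row=0, col=3): c = 0.4400 + 0.2200i → escape time 8
(row=0, col=4): c = 0.8100 + 0.2200i → escape time 3
(row=1, col=0): c = -0.6700 + -0.0380i → escape time 8
(row=1, col=1): c = -0.3000 + -0.0380i → escape time 8
(row=1, col=2): c = 0.0700 + -0.0380i → escape time 8
(row=1, col=3): c = 0.4400 + -0.0380i → escape time 6
(row=1, col=4): c = 0.8100 + -0.0380i → escape time 3
(row=2, col=0): c = -0.6700 + -0.2960i → escape time 8
(row=2, col=1): c = -0.3000 + -0.2960i → escape time 8
(row=2, col=2): c = 0.0700 + -0.2960i → escape time 8
(row=2, col=3): c = 0.4400 + -0.2960i → escape time 8
(row=2, col=4): c = 0.8100 + -0.2960i → escape time 3
(row=3, col=0): c = -0.6700 + -0.5540i → escape time 7
(row=3, col=1): c = -0.3000 + -0.5540i → escape time 8
(row=3, col=2): c = 0.0700 + -0.5540i → escape time 8
(row=3, col=3): c = 0.4400 + -0.5540i → escape time 6
(row=3, col=4): c = 0.8100 + -0.5540i → escape time 3
(row=4, col=0): c = -0.6700 + -0.8120i → escape time 4
(row=4, col=1): c = -0.3000 + -0.8120i → escape time 8
(row=4, col=2): c = 0.0700 + -0.8120i → escape time 7
(row=4, col=3): c = 0.4400 + -0.8120i → escape time 3
(row=4, col=4): c = 0.8100 + -0.8120i → escape time 2
(row=5, col=0): c = -0.6700 + -1.0700i → escape time 3
(row=5, col=1): c = -0.3000 + -1.0700i → escape time 5
(row=5, col=2): c = 0.0700 + -1.0700i → escape time 4
(row=5, col=3): c = 0.4400 + -1.0700i → escape time 2
(row=5, col=4): c = 0.8100 + -1.0700i → escape time 2

Answer: 88883
88863
88883
78863
48732
35422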